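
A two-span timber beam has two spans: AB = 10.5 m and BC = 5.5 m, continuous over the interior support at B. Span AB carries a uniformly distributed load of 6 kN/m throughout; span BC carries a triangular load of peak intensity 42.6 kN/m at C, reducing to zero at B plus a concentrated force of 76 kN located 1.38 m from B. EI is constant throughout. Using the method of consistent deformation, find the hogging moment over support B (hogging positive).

Insert a hinge at B; M_B is the redundant, and each span becomes simply supported.
End slopes at the hinge B, treating each span as simply supported:
  span AB: UDL 6: wL³/(24EI) = 289.4/EI
  span BC: triangular load, peak 42.6: 7w₀L³/(360EI) = 137.8/EI
  span BC: point load 76 at a = 1.38: Pab(L + b)/(6LEI) = 126/EI
  relative rotation θ_0 = (289.4 + 263.8)/EI = 553.2/EI
A unit hogging moment at B produces rotation L₁/(3EI) + L₂/(3EI) = 5.333/EI.
Compatibility: M_B·(L₁+L₂)/(3EI) = θ_0, giving M_B = 103.7 kN·m (hogging).

M_B = 103.7 kN·m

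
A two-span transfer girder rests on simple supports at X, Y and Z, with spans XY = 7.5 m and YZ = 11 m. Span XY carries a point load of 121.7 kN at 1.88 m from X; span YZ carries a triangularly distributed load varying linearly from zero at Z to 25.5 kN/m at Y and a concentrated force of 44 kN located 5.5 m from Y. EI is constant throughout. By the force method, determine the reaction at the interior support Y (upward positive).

R_Y = 195.3 kN

Insert a hinge at Y; M_Y is the redundant, and each span becomes simply supported.
Rotations at Y on the released spans (each span's end-slope, ×1/EI):
  span XY: point load 121.7 at a = 1.88: Pab(L + a)/(6LEI) = 268/EI
  span YZ: triangular load, peak 25.5: w₀L³/(45EI) = 754.2/EI
  span YZ: point load 44 at a = 5.5: Pab(L + b)/(6LEI) = 332.8/EI
  relative rotation θ_0 = (268 + 1087)/EI = 1355/EI
A unit hogging moment at Y produces rotation L₁/(3EI) + L₂/(3EI) = 6.167/EI.
Compatibility: M_Y·(L₁+L₂)/(3EI) = θ_0, giving M_Y = 219.7 kN·m (hogging).
Span XY, ΣM about X with M_Y applied at Y: R_Y^{XY}·7.5 = 228.8 + 219.7, so R_Y^{XY} = 59.8 kN and R_X = 121.7 − 59.8 = 61.9 kN.
Span YZ, ΣM about Z: R_Y^{YZ}·11 = 1270 + 219.7, so R_Y^{YZ} = 135.5 kN and R_Z = 184.2 − 135.5 = 48.77 kN.
R_Y = 59.8 + 135.5 = 195.3 kN.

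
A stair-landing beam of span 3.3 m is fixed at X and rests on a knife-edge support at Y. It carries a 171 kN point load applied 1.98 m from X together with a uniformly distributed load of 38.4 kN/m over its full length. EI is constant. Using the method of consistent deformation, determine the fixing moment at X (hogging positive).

M_X = 147.1 kN·m

Take the reaction at Y as the redundant and release it; the primary structure is a cantilever fixed at X.
Free-end deflection of the primary structure under the applied loading (downward +):
  point load 171 at a = 1.98: Pa²(3L − a)/(6EI) = 884.9/EI
  UDL 38.4: wL⁴/(8EI) = 569.2/EI
  δ_0 = 1454/EI
Tip deflection under a unit load at Y: L³/(3EI) = 11.98/EI.
Compatibility at Y: δ_0 − R_Y·δ_{YY} = 0, so R_Y = 1454/11.98 = 121.4 kN.
Moment equilibrium about X: M_X = Σ(load moments about X) − R_Y·L = 547.7 − 121.4×3.3 = 147.1 kN·m.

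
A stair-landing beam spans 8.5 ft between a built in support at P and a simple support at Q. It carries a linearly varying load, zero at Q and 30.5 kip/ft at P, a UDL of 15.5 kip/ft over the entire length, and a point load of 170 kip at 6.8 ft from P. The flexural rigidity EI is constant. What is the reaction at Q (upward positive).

R_Q = 195 kip

Remove the prop at Q; the released (primary) structure is a cantilever built in at P.
Primary-structure tip deflection at Q by superposition:
  triangular load, peak 30.5 at the fixed end: w₀L⁴/(30EI) = 5307/EI
  UDL 15.5: wL⁴/(8EI) = 10114/EI
  point load 170 at a = 6.8: Pa²(3L − a)/(6EI) = 24499/EI
  δ_0 = 39920/EI
Tip deflection under a unit load at Q: L³/(3EI) = 204.7/EI.
Compatibility at Q: δ_0 − R_Q·δ_{QQ} = 0, so R_Q = 39920/204.7 = 195 kip.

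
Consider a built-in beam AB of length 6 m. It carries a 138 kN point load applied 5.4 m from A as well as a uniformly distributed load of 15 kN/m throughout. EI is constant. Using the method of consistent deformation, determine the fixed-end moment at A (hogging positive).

Take the two fixed-end moments M_A, M_B as redundants; the released structure is the simple span AB.
End rotations of the released simple span under the applied load (×1/EI):
  at A: point load 138 at a = 5.4: Pab(L + b)/(6LEI) = 81.97/EI
  at B: point load 138 at a = 5.4: Pab(L + a)/(6LEI) = 141.6/EI
  at A: UDL 15: wL³/(24EI) = 135/EI
  at B: UDL 15: wL³/(24EI) = 135/EI
  θ_A0 = 217/EI,  θ_B0 = 276.6/EI
Flexibility coefficients: a unit moment at one end gives L/(3EI) there and L/(6EI) at the far end, so f₁₁ = f₂₂ = 2/EI and f₁₂ = f₂₁ = 1/EI.
Compatibility — zero rotation at each built-in end:
  2 M_A + 1 M_B = 217
  1 M_A + 2 M_B = 276.6
Solving the pair gives M_A = 52.45 kN·m and M_B = 112.1 kN·m (hogging).

M_A = 52.45 kN·m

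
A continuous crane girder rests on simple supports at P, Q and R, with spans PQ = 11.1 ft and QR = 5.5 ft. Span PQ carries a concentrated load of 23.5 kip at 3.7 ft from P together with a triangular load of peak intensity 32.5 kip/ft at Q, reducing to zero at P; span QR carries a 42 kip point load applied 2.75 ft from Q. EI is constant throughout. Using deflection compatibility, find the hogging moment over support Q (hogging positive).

Take M_Q as the redundant. Released structure: two simple spans PQ and QR with a hinge at Q.
Rotations at Q on the released spans (each span's end-slope, ×1/EI):
  span PQ: point load 23.5 at a = 3.7: Pab(L + a)/(6LEI) = 143/EI
  span PQ: triangular load, peak 32.5: w₀L³/(45EI) = 987.7/EI
  span QR: point load 42 at a = 2.75: Pab(L + b)/(6LEI) = 79.41/EI
  relative rotation θ_0 = (1131 + 79.41)/EI = 1210/EI
A unit hogging moment at Q produces rotation L₁/(3EI) + L₂/(3EI) = 5.533/EI.
Compatibility: M_Q·(L₁+L₂)/(3EI) = θ_0, giving M_Q = 218.7 kip·ft (hogging).

M_Q = 218.7 kip·ft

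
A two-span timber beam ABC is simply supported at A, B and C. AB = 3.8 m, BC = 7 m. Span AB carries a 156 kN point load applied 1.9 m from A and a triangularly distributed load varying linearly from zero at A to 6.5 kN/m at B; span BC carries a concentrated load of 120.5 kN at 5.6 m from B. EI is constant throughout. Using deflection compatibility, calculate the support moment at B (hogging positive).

Take M_B as the redundant. Released structure: two simple spans AB and BC with a hinge at B.
Discontinuity in slope at B on the released structure — sum the simple-span end rotations:
  span AB: point load 156 at a = 1.9: Pab(L + a)/(6LEI) = 140.8/EI
  span AB: triangular load, peak 6.5: w₀L³/(45EI) = 7.926/EI
  span BC: point load 120.5 at a = 5.6: Pab(L + b)/(6LEI) = 188.9/EI
  relative rotation θ_0 = (148.7 + 188.9)/EI = 337.7/EI
A unit hogging moment at B produces rotation L₁/(3EI) + L₂/(3EI) = 3.6/EI.
Slope continuity at B: θ_0 = M_B·3.6/EI, so M_B = 337.7/3.6 = 93.79 kN·m (hogging).

M_B = 93.79 kN·m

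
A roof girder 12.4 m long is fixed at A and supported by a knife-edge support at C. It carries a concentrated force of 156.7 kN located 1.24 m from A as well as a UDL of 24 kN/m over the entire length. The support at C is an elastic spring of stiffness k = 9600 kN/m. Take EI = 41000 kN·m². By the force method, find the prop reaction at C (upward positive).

Release the roller at C. Primary structure: cantilever fixed at A.
Deflection at C on the released cantilever, summing each load's contribution:
  point load 156.7 at a = 1.24: Pa²(3L − a)/(6EI) = 1444/EI
  UDL 24: wL⁴/(8EI) = 70926/EI
  δ_0 = 72370/EI
Tip deflection under a unit load at C: L³/(3EI) = 635.5/EI.
With EI = 41000 kN·m²: δ_0 = 1.7651 m and δ_{CC} = 0.015501 m/kN.
Compatibility — the spring shortens by R_C/k under the reaction it provides: δ_0 − R_C·δ_{CC} = R_C/k. With 1/k = 0.000104 m/kN, R_C = δ_0 / (δ_{CC} + 1/k) = 1.7651 / (0.015501 + 0.000104) = 113.1 kN.

R_C = 113.1 kN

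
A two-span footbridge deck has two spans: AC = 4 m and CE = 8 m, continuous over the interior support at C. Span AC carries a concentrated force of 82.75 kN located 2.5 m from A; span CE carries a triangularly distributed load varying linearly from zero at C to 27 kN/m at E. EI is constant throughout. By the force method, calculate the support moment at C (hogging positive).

M_C = 88.21 kN·m

Release continuity at C by inserting a hinge; the redundant is the internal moment M_C. The primary structure is two simply-supported spans AC and CE.
Rotations at C on the released spans (each span's end-slope, ×1/EI):
  span AC: point load 82.75 at a = 2.5: Pab(L + a)/(6LEI) = 84.04/EI
  span CE: triangular load, peak 27: 7w₀L³/(360EI) = 268.8/EI
  relative rotation θ_0 = (84.04 + 268.8)/EI = 352.8/EI
A unit hogging moment at C produces rotation L₁/(3EI) + L₂/(3EI) = 4/EI.
Slope continuity at C: θ_0 = M_C·4/EI, so M_C = 352.8/4 = 88.21 kN·m (hogging).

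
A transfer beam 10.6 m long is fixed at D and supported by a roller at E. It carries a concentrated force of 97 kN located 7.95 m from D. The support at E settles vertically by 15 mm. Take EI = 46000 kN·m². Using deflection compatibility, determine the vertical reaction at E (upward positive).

Release the roller at E. Primary structure: cantilever fixed at D.
Primary-structure tip deflection at E by superposition:
  point load 97 at a = 7.95: Pa²(3L − a)/(6EI) = 24369/EI
Flexibility coefficient — unit upward force at E: δ_{EE} = L³/(3EI) = 397/EI.
With EI = 46000 kN·m²: δ_0 = 0.52977 m and δ_{EE} = 0.008631 m/kN.
Compatibility — the beam at E must follow the support down by 0.015 m: δ_0 − R_E·δ_{EE} = 0.015, so R_E = (0.52977 − 0.015)/0.008631 = 59.64 kN.

R_E = 59.64 kN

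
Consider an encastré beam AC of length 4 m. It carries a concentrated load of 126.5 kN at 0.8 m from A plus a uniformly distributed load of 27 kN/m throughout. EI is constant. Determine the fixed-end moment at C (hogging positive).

M_C = 52.19 kN·m

Take the two fixed-end moments M_A, M_C as redundants; the released structure is the simple span AC.
On the primary (simply-supported) span, the end slopes from the loading are:
  at A: point load 126.5 at a = 0.8: Pab(L + b)/(6LEI) = 97.15/EI
  at C: point load 126.5 at a = 0.8: Pab(L + a)/(6LEI) = 64.77/EI
  at A: UDL 27: wL³/(24EI) = 72/EI
  at C: UDL 27: wL³/(24EI) = 72/EI
  θ_A0 = 169.2/EI,  θ_C0 = 136.8/EI
Flexibility coefficients: a unit moment at one end gives L/(3EI) there and L/(6EI) at the far end, so f₁₁ = f₂₂ = 1.333/EI and f₁₂ = f₂₁ = 0.6667/EI.
Compatibility — zero rotation at each built-in end:
  1.333 M_A + 0.6667 M_C = 169.2
  0.6667 M_A + 1.333 M_C = 136.8
Solving the pair gives M_A = 100.8 kN·m and M_C = 52.19 kN·m (hogging).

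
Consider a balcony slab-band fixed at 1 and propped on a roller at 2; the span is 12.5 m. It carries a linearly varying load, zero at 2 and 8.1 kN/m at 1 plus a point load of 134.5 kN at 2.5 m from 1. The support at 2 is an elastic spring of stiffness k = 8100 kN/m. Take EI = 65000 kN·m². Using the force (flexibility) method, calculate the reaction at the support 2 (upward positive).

R_2 = 17.44 kN

Choose R_2 as the redundant. The primary structure is the cantilever fixed at 1.
Downward deflection at the released point 2 due to the loads:
  triangular load, peak 8.1 at the fixed end: w₀L⁴/(30EI) = 6592/EI
  point load 134.5 at a = 2.5: Pa²(3L − a)/(6EI) = 4904/EI
  δ_0 = 11495/EI
Tip deflection under a unit load at 2: L³/(3EI) = 651/EI.
With EI = 65000 kN·m²: δ_0 = 0.17685 m and δ_{22} = 0.010016 m/kN.
Compatibility — the spring shortens by R_2/k under the reaction it provides: δ_0 − R_2·δ_{22} = R_2/k. With 1/k = 0.000123 m/kN, R_2 = δ_0 / (δ_{22} + 1/k) = 0.17685 / (0.010016 + 0.000123) = 17.44 kN.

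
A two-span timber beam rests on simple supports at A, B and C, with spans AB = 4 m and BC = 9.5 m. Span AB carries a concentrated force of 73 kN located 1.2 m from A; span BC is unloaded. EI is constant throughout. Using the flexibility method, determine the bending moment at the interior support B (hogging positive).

M_B = 11.81 kN·m

Release continuity at B by inserting a hinge; the redundant is the internal moment M_B. The primary structure is two simply-supported spans AB and BC.
Discontinuity in slope at B on the released structure — sum the simple-span end rotations:
  span AB: point load 73 at a = 1.2: Pab(L + a)/(6LEI) = 53.14/EI
  relative rotation θ_0 = (53.14 + 0)/EI = 53.14/EI
A unit hogging moment at B produces rotation L₁/(3EI) + L₂/(3EI) = 4.5/EI.
Compatibility: M_B·(L₁+L₂)/(3EI) = θ_0, giving M_B = 11.81 kN·m (hogging).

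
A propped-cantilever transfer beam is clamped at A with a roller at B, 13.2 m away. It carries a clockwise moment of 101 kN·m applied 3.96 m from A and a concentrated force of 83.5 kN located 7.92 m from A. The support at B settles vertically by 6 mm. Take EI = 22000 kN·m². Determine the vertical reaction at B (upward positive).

R_B = 41.75 kN

Release the roller at B. Primary structure: cantilever fixed at A.
Deflection at B on the released cantilever, summing each load's contribution:
  clockwise couple 101 at a = 3.96: M₀a(2L − a)/(2EI) = 4488/EI
  point load 83.5 at a = 7.92: Pa²(3L − a)/(6EI) = 27655/EI
  δ_0 = 32142/EI
Flexibility coefficient — unit upward force at B: δ_{BB} = L³/(3EI) = 766.7/EI.
With EI = 22000 kN·m²: δ_0 = 1.461 m and δ_{BB} = 0.034848 m/kN.
Compatibility — the beam at B must follow the support down by 0.006 m: δ_0 − R_B·δ_{BB} = 0.006, so R_B = (1.461 − 0.006)/0.034848 = 41.75 kN.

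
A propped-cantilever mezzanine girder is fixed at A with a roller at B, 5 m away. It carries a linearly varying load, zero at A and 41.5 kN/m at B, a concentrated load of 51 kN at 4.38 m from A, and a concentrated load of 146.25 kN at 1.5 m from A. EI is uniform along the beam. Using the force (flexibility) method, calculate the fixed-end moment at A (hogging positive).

M_A = 206.6 kN·m

Remove the prop at B; the released (primary) structure is a cantilever built in at A.
Primary-structure tip deflection at B by superposition:
  triangular load, peak 41.5 at the free end: 11w₀L⁴/(120EI) = 2378/EI
  point load 51 at a = 4.38: Pa²(3L − a)/(6EI) = 1732/EI
  point load 146.25 at a = 1.5: Pa²(3L − a)/(6EI) = 740.4/EI
  δ_0 = 4850/EI
Flexibility coefficient — unit upward force at B: δ_{BB} = L³/(3EI) = 41.67/EI.
The prop prevents deflection at B: R_B = δ_0/δ_{BB} = 4850/41.67 = 116.4 kN.
Moment equilibrium about A: M_A = Σ(load moments about A) − R_B·L = 788.6 − 116.4×5 = 206.6 kN·m.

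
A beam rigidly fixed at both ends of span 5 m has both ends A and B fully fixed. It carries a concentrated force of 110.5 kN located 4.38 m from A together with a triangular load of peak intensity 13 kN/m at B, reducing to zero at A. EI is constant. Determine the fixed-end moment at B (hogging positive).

M_B = 68.82 kN·m

Release both end moments; the primary structure is a simply-supported span AB with redundants M_A and M_B.
End rotations of the released simple span under the applied load (×1/EI):
  at A: point load 110.5 at a = 4.38: Pab(L + b)/(6LEI) = 56.21/EI
  at B: point load 110.5 at a = 4.38: Pab(L + a)/(6LEI) = 93.82/EI
  at A: triangular load, peak 13: 7w₀L³/(360EI) = 31.6/EI
  at B: triangular load, peak 13: w₀L³/(45EI) = 36.11/EI
  θ_A0 = 87.81/EI,  θ_B0 = 129.9/EI
Flexibility coefficients: a unit moment at one end gives L/(3EI) there and L/(6EI) at the far end, so f₁₁ = f₂₂ = 1.667/EI and f₁₂ = f₂₁ = 0.8333/EI.
Compatibility — zero rotation at each built-in end:
  1.667 M_A + 0.8333 M_B = 87.81
  0.8333 M_A + 1.667 M_B = 129.9
Solving the pair gives M_A = 18.28 kN·m and M_B = 68.82 kN·m (hogging).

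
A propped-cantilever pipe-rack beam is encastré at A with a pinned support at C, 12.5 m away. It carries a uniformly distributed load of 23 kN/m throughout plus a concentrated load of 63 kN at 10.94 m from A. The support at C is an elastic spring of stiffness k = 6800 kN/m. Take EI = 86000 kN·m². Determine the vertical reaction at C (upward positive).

Take the reaction at C as the redundant and release it; the primary structure is a cantilever fixed at A.
Primary-structure tip deflection at C by superposition:
  UDL 23: wL⁴/(8EI) = 70190/EI
  point load 63 at a = 10.94: Pa²(3L − a)/(6EI) = 33377/EI
  δ_0 = 103568/EI
Tip deflection under a unit load at C: L³/(3EI) = 651/EI.
With EI = 86000 kN·m²: δ_0 = 1.2043 m and δ_{CC} = 0.00757 m/kN.
Compatibility — the spring shortens by R_C/k under the reaction it provides: δ_0 − R_C·δ_{CC} = R_C/k. With 1/k = 0.000147 m/kN, R_C = δ_0 / (δ_{CC} + 1/k) = 1.2043 / (0.00757 + 0.000147) = 156 kN.

R_C = 156 kN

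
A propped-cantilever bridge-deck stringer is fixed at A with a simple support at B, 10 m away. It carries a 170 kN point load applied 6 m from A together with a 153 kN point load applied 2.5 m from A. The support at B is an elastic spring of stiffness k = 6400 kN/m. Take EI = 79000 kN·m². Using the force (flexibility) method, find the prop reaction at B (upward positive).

R_B = 83.5 kN

Take the reaction at B as the redundant and release it; the primary structure is a cantilever fixed at A.
Free-end deflection of the primary structure under the applied loading (downward +):
  point load 170 at a = 6: Pa²(3L − a)/(6EI) = 24480/EI
  point load 153 at a = 2.5: Pa²(3L − a)/(6EI) = 4383/EI
  δ_0 = 28863/EI
Flexibility coefficient — unit upward force at B: δ_{BB} = L³/(3EI) = 333.3/EI.
With EI = 79000 kN·m²: δ_0 = 0.36535 m and δ_{BB} = 0.004219 m/kN.
Compatibility — the spring shortens by R_B/k under the reaction it provides: δ_0 − R_B·δ_{BB} = R_B/k. With 1/k = 0.000156 m/kN, R_B = δ_0 / (δ_{BB} + 1/k) = 0.36535 / (0.004219 + 0.000156) = 83.5 kN.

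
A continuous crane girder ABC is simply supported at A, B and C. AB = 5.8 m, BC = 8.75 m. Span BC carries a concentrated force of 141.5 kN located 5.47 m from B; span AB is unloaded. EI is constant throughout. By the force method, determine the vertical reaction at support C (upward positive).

R_C = 74.75 kN

Release continuity at B by inserting a hinge; the redundant is the internal moment M_B. The primary structure is two simply-supported spans AB and BC.
Rotations at B on the released spans (each span's end-slope, ×1/EI):
  span BC: point load 141.5 at a = 5.47: Pab(L + b)/(6LEI) = 581.7/EI
  relative rotation θ_0 = (0 + 581.7)/EI = 581.7/EI
A unit hogging moment at B produces rotation L₁/(3EI) + L₂/(3EI) = 4.85/EI.
Slope continuity at B: θ_0 = M_B·4.85/EI, so M_B = 581.7/4.85 = 119.9 kN·m (hogging).
Span BC, ΣM about C: R_B^{BC}·8.75 = 464.1 + 119.9, so R_B^{BC} = 66.75 kN and R_C = 141.5 − 66.75 = 74.75 kN.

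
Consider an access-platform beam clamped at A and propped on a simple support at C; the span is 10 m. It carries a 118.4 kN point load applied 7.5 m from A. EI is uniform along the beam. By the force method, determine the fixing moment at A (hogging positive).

Release the roller at C. Primary structure: cantilever fixed at A.
Free-end deflection of the primary structure under the applied loading (downward +):
  point load 118.4 at a = 7.5: Pa²(3L − a)/(6EI) = 24975/EI
Tip deflection under a unit load at C: L³/(3EI) = 333.3/EI.
Compatibility at C: δ_0 − R_C·δ_{CC} = 0, so R_C = 24975/333.3 = 74.92 kN.
Moment equilibrium about A: M_A = Σ(load moments about A) − R_C·L = 888 − 74.92×10 = 138.8 kN·m.

M_A = 138.8 kN·m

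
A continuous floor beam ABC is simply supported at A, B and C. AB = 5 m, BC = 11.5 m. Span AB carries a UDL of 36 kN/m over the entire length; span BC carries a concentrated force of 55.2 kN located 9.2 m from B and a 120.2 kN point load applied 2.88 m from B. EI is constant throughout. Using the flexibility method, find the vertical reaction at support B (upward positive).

Insert a hinge at B; M_B is the redundant, and each span becomes simply supported.
Discontinuity in slope at B on the released structure — sum the simple-span end rotations:
  span AB: UDL 36: wL³/(24EI) = 187.5/EI
  span BC: point load 55.2 at a = 9.2: Pab(L + b)/(6LEI) = 233.6/EI
  span BC: point load 120.2 at a = 2.88: Pab(L + b)/(6LEI) = 870.1/EI
  relative rotation θ_0 = (187.5 + 1104)/EI = 1291/EI
A unit hogging moment at B produces rotation L₁/(3EI) + L₂/(3EI) = 5.5/EI.
Compatibility: M_B·(L₁+L₂)/(3EI) = θ_0, giving M_B = 234.8 kN·m (hogging).
Span AB, ΣM about A with M_B applied at B: R_B^{AB}·5 = 450 + 234.8, so R_B^{AB} = 137 kN and R_A = 180 − 137 = 43.05 kN.
Span BC, ΣM about C: R_B^{BC}·11.5 = 1163 + 234.8, so R_B^{BC} = 121.6 kN and R_C = 175.4 − 121.6 = 53.85 kN.
R_B = 137 + 121.6 = 258.5 kN.

R_B = 258.5 kN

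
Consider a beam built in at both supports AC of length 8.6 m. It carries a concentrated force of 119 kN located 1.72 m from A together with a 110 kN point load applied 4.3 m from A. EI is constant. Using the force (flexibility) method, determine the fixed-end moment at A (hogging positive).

Take the two fixed-end moments M_A, M_C as redundants; the released structure is the simple span AC.
On the primary (simply-supported) span, the end slopes from the loading are:
  at A: point load 119 at a = 1.72: Pab(L + b)/(6LEI) = 422.5/EI
  at C: point load 119 at a = 1.72: Pab(L + a)/(6LEI) = 281.6/EI
  at A: point load 110 at a = 4.3: Pab(L + b)/(6LEI) = 508.5/EI
  at C: point load 110 at a = 4.3: Pab(L + a)/(6LEI) = 508.5/EI
  θ_A0 = 930.9/EI,  θ_C0 = 790.1/EI
Flexibility coefficients: a unit moment at one end gives L/(3EI) there and L/(6EI) at the far end, so f₁₁ = f₂₂ = 2.867/EI and f₁₂ = f₂₁ = 1.433/EI.
Compatibility — zero rotation at each built-in end:
  2.867 M_A + 1.433 M_C = 930.9
  1.433 M_A + 2.867 M_C = 790.1
Solving the pair gives M_A = 249.2 kN·m and M_C = 151 kN·m (hogging).

M_A = 249.2 kN·m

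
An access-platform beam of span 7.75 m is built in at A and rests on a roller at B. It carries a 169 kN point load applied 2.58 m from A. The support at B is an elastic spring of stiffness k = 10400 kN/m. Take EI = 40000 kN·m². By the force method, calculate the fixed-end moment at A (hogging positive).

Remove the prop at B; the released (primary) structure is a cantilever built in at A.
Free-end deflection of the primary structure under the applied loading (downward +):
  point load 169 at a = 2.58: Pa²(3L − a)/(6EI) = 3875/EI
Flexibility coefficient — unit upward force at B: δ_{BB} = L³/(3EI) = 155.2/EI.
With EI = 40000 kN·m²: δ_0 = 0.096885 m and δ_{BB} = 0.003879 m/kN.
Compatibility — the spring shortens by R_B/k under the reaction it provides: δ_0 − R_B·δ_{BB} = R_B/k. With 1/k = 0.000096 m/kN, R_B = δ_0 / (δ_{BB} + 1/k) = 0.096885 / (0.003879 + 0.000096) = 24.37 kN.
Moment equilibrium about A: M_A = Σ(load moments about A) − R_B·L = 436 − 24.37×7.75 = 247.1 kN·m.

M_A = 247.1 kN·m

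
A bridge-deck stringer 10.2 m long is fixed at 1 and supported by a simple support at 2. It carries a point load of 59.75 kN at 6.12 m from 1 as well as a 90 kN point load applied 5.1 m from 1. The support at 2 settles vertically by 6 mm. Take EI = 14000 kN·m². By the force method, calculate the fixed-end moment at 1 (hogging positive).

Release the roller at 2. Primary structure: cantilever fixed at 1.
Primary-structure tip deflection at 2 by superposition:
  point load 59.75 at a = 6.12: Pa²(3L − a)/(6EI) = 9131/EI
  point load 90 at a = 5.1: Pa²(3L − a)/(6EI) = 9949/EI
  δ_0 = 19079/EI
Tip deflection under a unit load at 2: L³/(3EI) = 353.7/EI.
With EI = 14000 kN·m²: δ_0 = 1.3628 m and δ_{22} = 0.025267 m/kN.
Compatibility — the beam at 2 must follow the support down by 0.006 m: δ_0 − R_2·δ_{22} = 0.006, so R_2 = (1.3628 − 0.006)/0.025267 = 53.7 kN.
Moment equilibrium about 1: M_1 = Σ(load moments about 1) − R_2·L = 824.7 − 53.7×10.2 = 276.9 kN·m.

M_1 = 276.9 kN·m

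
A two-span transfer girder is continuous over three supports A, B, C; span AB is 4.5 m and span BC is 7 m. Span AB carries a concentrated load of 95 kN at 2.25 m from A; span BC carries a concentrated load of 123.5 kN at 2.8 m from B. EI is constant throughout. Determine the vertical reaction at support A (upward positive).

Take M_B as the redundant. Released structure: two simple spans AB and BC with a hinge at B.
End slopes at the hinge B, treating each span as simply supported:
  span AB: point load 95 at a = 2.25: Pab(L + a)/(6LEI) = 120.2/EI
  span BC: point load 123.5 at a = 2.8: Pab(L + b)/(6LEI) = 387.3/EI
  relative rotation θ_0 = (120.2 + 387.3)/EI = 507.5/EI
A unit hogging moment at B produces rotation L₁/(3EI) + L₂/(3EI) = 3.833/EI.
Compatibility: M_B·(L₁+L₂)/(3EI) = θ_0, giving M_B = 132.4 kN·m (hogging).
Span AB, ΣM about A with M_B applied at B: R_B^{AB}·4.5 = 213.8 + 132.4, so R_B^{AB} = 76.92 kN and R_A = 95 − 76.92 = 18.08 kN.

R_A = 18.08 kN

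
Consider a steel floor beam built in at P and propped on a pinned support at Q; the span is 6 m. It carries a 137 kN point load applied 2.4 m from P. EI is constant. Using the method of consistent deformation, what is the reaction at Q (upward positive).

Choose R_Q as the redundant. The primary structure is the cantilever fixed at P.
Deflection at Q on the released cantilever, summing each load's contribution:
  point load 137 at a = 2.4: Pa²(3L − a)/(6EI) = 2052/EI
Tip deflection under a unit load at Q: L³/(3EI) = 72/EI.
Compatibility at Q: δ_0 − R_Q·δ_{QQ} = 0, so R_Q = 2052/72 = 28.5 kN.

R_Q = 28.5 kN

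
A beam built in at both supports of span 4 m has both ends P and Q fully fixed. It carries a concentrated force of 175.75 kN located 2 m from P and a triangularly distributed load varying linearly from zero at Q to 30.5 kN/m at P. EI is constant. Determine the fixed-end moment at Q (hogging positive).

M_Q = 104.1 kN·m

Release both end moments; the primary structure is a simply-supported span PQ with redundants M_P and M_Q.
On the primary (simply-supported) span, the end slopes from the loading are:
  at P: point load 175.75 at a = 2: Pab(L + b)/(6LEI) = 175.8/EI
  at Q: point load 175.75 at a = 2: Pab(L + a)/(6LEI) = 175.8/EI
  at P: triangular load, peak 30.5: w₀L³/(45EI) = 43.38/EI
  at Q: triangular load, peak 30.5: 7w₀L³/(360EI) = 37.96/EI
  θ_P0 = 219.1/EI,  θ_Q0 = 213.7/EI
Flexibility coefficients: a unit moment at one end gives L/(3EI) there and L/(6EI) at the far end, so f₁₁ = f₂₂ = 1.333/EI and f₁₂ = f₂₁ = 0.6667/EI.
Compatibility — zero rotation at each built-in end:
  1.333 M_P + 0.6667 M_Q = 219.1
  0.6667 M_P + 1.333 M_Q = 213.7
Solving the pair gives M_P = 112.3 kN·m and M_Q = 104.1 kN·m (hogging).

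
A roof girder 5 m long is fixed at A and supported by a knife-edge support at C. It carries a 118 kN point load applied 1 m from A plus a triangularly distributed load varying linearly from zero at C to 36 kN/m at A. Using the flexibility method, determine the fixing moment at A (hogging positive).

Choose R_C as the redundant. The primary structure is the cantilever fixed at A.
Deflection at C on the released cantilever, summing each load's contribution:
  point load 118 at a = 1: Pa²(3L − a)/(6EI) = 275.3/EI
  triangular load, peak 36 at the fixed end: w₀L⁴/(30EI) = 750/EI
  δ_0 = 1025/EI
Tip deflection under a unit load at C: L³/(3EI) = 41.67/EI.
Compatibility at C: δ_0 − R_C·δ_{CC} = 0, so R_C = 1025/41.67 = 24.61 kN.
Moment equilibrium about A: M_A = Σ(load moments about A) − R_C·L = 268 − 24.61×5 = 145 kN·m.

M_A = 145 kN·m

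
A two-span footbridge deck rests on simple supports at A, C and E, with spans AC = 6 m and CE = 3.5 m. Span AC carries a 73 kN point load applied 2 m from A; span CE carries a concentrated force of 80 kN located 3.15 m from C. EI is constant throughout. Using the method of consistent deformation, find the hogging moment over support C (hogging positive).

M_C = 46.09 kN·m

Release continuity at C by inserting a hinge; the redundant is the internal moment M_C. The primary structure is two simply-supported spans AC and CE.
End slopes at the hinge C, treating each span as simply supported:
  span AC: point load 73 at a = 2: Pab(L + a)/(6LEI) = 129.8/EI
  span CE: point load 80 at a = 3.15: Pab(L + b)/(6LEI) = 16.17/EI
  relative rotation θ_0 = (129.8 + 16.17)/EI = 145.9/EI
A unit hogging moment at C produces rotation L₁/(3EI) + L₂/(3EI) = 3.167/EI.
Compatibility: M_C·(L₁+L₂)/(3EI) = θ_0, giving M_C = 46.09 kN·m (hogging).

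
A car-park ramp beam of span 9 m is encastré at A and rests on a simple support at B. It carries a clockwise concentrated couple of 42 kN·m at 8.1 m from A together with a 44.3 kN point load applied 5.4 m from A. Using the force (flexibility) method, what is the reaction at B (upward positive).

R_B = 26.07 kN

Choose R_B as the redundant. The primary structure is the cantilever fixed at A.
Downward deflection at the released point B due to the loads:
  clockwise couple 42 at a = 8.1: M₀a(2L − a)/(2EI) = 1684/EI
  point load 44.3 at a = 5.4: Pa²(3L − a)/(6EI) = 4650/EI
  δ_0 = 6334/EI
Flexibility coefficient — unit upward force at B: δ_{BB} = L³/(3EI) = 243/EI.
The prop prevents deflection at B: R_B = δ_0/δ_{BB} = 6334/243 = 26.07 kN.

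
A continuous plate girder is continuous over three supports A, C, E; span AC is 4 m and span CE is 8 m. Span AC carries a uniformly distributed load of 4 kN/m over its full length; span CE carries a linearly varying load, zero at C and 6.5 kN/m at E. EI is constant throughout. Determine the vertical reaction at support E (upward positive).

Insert a hinge at C; M_C is the redundant, and each span becomes simply supported.
Rotations at C on the released spans (each span's end-slope, ×1/EI):
  span AC: UDL 4: wL³/(24EI) = 10.67/EI
  span CE: triangular load, peak 6.5: 7w₀L³/(360EI) = 64.71/EI
  relative rotation θ_0 = (10.67 + 64.71)/EI = 75.38/EI
A unit hogging moment at C produces rotation L₁/(3EI) + L₂/(3EI) = 4/EI.
Compatibility: M_C·(L₁+L₂)/(3EI) = θ_0, giving M_C = 18.84 kN·m (hogging).
Span CE, ΣM about E: R_C^{CE}·8 = 69.33 + 18.84, so R_C^{CE} = 11.02 kN and R_E = 26 − 11.02 = 14.98 kN.

R_E = 14.98 kN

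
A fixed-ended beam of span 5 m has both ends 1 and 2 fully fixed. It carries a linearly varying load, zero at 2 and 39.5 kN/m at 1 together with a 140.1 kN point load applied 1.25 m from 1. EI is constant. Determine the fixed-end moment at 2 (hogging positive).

M_2 = 65.75 kN·m

Release both end moments; the primary structure is a simply-supported span 12 with redundants M_1 and M_2.
End rotations of the released simple span under the applied load (×1/EI):
  at 1: triangular load, peak 39.5: w₀L³/(45EI) = 109.7/EI
  at 2: triangular load, peak 39.5: 7w₀L³/(360EI) = 96.01/EI
  at 1: point load 140.1 at a = 1.25: Pab(L + b)/(6LEI) = 191.5/EI
  at 2: point load 140.1 at a = 1.25: Pab(L + a)/(6LEI) = 136.8/EI
  θ_10 = 301.3/EI,  θ_20 = 232.8/EI
Flexibility coefficients: a unit moment at one end gives L/(3EI) there and L/(6EI) at the far end, so f₁₁ = f₂₂ = 1.667/EI and f₁₂ = f₂₁ = 0.8333/EI.
Compatibility — zero rotation at each built-in end:
  1.667 M_1 + 0.8333 M_2 = 301.3
  0.8333 M_1 + 1.667 M_2 = 232.8
Solving the pair gives M_1 = 147.9 kN·m and M_2 = 65.75 kN·m (hogging).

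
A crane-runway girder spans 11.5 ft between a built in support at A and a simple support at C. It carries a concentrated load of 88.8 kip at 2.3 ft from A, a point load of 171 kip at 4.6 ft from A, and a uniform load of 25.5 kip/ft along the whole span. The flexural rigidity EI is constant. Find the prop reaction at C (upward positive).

Take the reaction at C as the redundant and release it; the primary structure is a cantilever fixed at A.
Downward deflection at the released point C due to the loads:
  point load 88.8 at a = 2.3: Pa²(3L − a)/(6EI) = 2521/EI
  point load 171 at a = 4.6: Pa²(3L − a)/(6EI) = 18031/EI
  UDL 25.5: wL⁴/(8EI) = 55750/EI
  δ_0 = 76302/EI
Flexibility coefficient — unit upward force at C: δ_{CC} = L³/(3EI) = 507/EI.
The prop prevents deflection at C: R_C = δ_0/δ_{CC} = 76302/507 = 150.5 kip.

R_C = 150.5 kip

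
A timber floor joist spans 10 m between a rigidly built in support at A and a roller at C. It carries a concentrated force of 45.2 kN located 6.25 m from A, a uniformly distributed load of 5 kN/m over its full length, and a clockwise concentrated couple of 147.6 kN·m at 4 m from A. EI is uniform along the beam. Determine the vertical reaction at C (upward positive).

R_C = 53.89 kN

Remove the prop at C; the released (primary) structure is a cantilever built in at A.
Primary-structure tip deflection at C by superposition:
  point load 45.2 at a = 6.25: Pa²(3L − a)/(6EI) = 6989/EI
  UDL 5: wL⁴/(8EI) = 6250/EI
  clockwise couple 147.6 at a = 4: M₀a(2L − a)/(2EI) = 4723/EI
  δ_0 = 17962/EI
Tip deflection under a unit load at C: L³/(3EI) = 333.3/EI.
The prop prevents deflection at C: R_C = δ_0/δ_{CC} = 17962/333.3 = 53.89 kN.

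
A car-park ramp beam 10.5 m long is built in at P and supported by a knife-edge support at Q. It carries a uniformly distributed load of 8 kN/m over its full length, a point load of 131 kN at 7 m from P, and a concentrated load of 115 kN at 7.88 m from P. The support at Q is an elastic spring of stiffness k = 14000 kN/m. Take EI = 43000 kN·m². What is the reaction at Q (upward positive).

R_Q = 170.9 kN

Take the reaction at Q as the redundant and release it; the primary structure is a cantilever fixed at P.
Free-end deflection of the primary structure under the applied loading (downward +):
  UDL 8: wL⁴/(8EI) = 12155/EI
  point load 131 at a = 7: Pa²(3L − a)/(6EI) = 26211/EI
  point load 115 at a = 7.88: Pa²(3L − a)/(6EI) = 28111/EI
  δ_0 = 66477/EI
Tip deflection under a unit load at Q: L³/(3EI) = 385.9/EI.
With EI = 43000 kN·m²: δ_0 = 1.546 m and δ_{QQ} = 0.008974 m/kN.
Compatibility — the spring shortens by R_Q/k under the reaction it provides: δ_0 − R_Q·δ_{QQ} = R_Q/k. With 1/k = 0.000071 m/kN, R_Q = δ_0 / (δ_{QQ} + 1/k) = 1.546 / (0.008974 + 0.000071) = 170.9 kN.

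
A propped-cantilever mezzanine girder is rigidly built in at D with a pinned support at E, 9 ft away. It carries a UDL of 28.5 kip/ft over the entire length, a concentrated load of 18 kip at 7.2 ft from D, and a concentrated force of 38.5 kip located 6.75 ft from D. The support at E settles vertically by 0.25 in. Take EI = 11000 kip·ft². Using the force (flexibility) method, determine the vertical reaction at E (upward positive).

Release the roller at E. Primary structure: cantilever fixed at D.
Primary-structure tip deflection at E by superposition:
  UDL 28.5: wL⁴/(8EI) = 23374/EI
  point load 18 at a = 7.2: Pa²(3L − a)/(6EI) = 3079/EI
  point load 38.5 at a = 6.75: Pa²(3L − a)/(6EI) = 5920/EI
  δ_0 = 32373/EI
Tip deflection under a unit load at E: L³/(3EI) = 243/EI.
With EI = 11000 kip·ft²: δ_0 = 2.943 ft and δ_{EE} = 0.022091 ft/kip.
Compatibility — the beam at E must follow the support down by 0.02083 ft: δ_0 − R_E·δ_{EE} = 0.02083, so R_E = (2.943 − 0.02083)/0.022091 = 132.3 kip.

R_E = 132.3 kip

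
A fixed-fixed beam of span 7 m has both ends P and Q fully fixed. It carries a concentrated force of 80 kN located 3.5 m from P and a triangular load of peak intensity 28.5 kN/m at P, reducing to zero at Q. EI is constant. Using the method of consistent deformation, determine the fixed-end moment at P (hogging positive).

M_P = 139.8 kN·m

Take the two fixed-end moments M_P, M_Q as redundants; the released structure is the simple span PQ.
Simple-span end rotations at P and Q under the given loads:
  at P: point load 80 at a = 3.5: Pab(L + b)/(6LEI) = 245/EI
  at Q: point load 80 at a = 3.5: Pab(L + a)/(6LEI) = 245/EI
  at P: triangular load, peak 28.5: w₀L³/(45EI) = 217.2/EI
  at Q: triangular load, peak 28.5: 7w₀L³/(360EI) = 190.1/EI
  θ_P0 = 462.2/EI,  θ_Q0 = 435.1/EI
Flexibility coefficients: a unit moment at one end gives L/(3EI) there and L/(6EI) at the far end, so f₁₁ = f₂₂ = 2.333/EI and f₁₂ = f₂₁ = 1.167/EI.
Compatibility — zero rotation at each built-in end:
  2.333 M_P + 1.167 M_Q = 462.2
  1.167 M_P + 2.333 M_Q = 435.1
Solving the pair gives M_P = 139.8 kN·m and M_Q = 116.5 kN·m (hogging).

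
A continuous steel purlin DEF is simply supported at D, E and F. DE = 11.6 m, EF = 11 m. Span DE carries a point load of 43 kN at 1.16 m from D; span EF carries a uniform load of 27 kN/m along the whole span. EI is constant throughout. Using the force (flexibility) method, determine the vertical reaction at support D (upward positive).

R_D = 20.47 kN

Take M_E as the redundant. Released structure: two simple spans DE and EF with a hinge at E.
Discontinuity in slope at E on the released structure — sum the simple-span end rotations:
  span DE: point load 43 at a = 1.16: Pab(L + a)/(6LEI) = 95.47/EI
  span EF: UDL 27: wL³/(24EI) = 1497/EI
  relative rotation θ_0 = (95.47 + 1497)/EI = 1593/EI
A unit hogging moment at E produces rotation L₁/(3EI) + L₂/(3EI) = 7.533/EI.
Compatibility: M_E·(L₁+L₂)/(3EI) = θ_0, giving M_E = 211.4 kN·m (hogging).
Span DE, ΣM about D with M_E applied at E: R_E^{DE}·11.6 = 49.88 + 211.4, so R_E^{DE} = 22.53 kN and R_D = 43 − 22.53 = 20.47 kN.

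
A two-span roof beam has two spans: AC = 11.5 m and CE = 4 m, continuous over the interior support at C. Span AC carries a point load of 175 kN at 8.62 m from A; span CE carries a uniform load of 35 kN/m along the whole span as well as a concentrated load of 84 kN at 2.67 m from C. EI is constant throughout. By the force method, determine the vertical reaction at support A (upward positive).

Take M_C as the redundant. Released structure: two simple spans AC and CE with a hinge at C.
Rotations at C on the released spans (each span's end-slope, ×1/EI):
  span AC: point load 175 at a = 8.62: Pab(L + a)/(6LEI) = 1267/EI
  span CE: UDL 35: wL³/(24EI) = 93.33/EI
  span CE: point load 84 at a = 2.67: Pab(L + b)/(6LEI) = 66.25/EI
  relative rotation θ_0 = (1267 + 159.6)/EI = 1426/EI
A unit hogging moment at C produces rotation L₁/(3EI) + L₂/(3EI) = 5.167/EI.
Compatibility: M_C·(L₁+L₂)/(3EI) = θ_0, giving M_C = 276.1 kN·m (hogging).
Span AC, ΣM about A with M_C applied at C: R_C^{AC}·11.5 = 1508 + 276.1, so R_C^{AC} = 155.2 kN and R_A = 175 − 155.2 = 19.82 kN.

R_A = 19.82 kN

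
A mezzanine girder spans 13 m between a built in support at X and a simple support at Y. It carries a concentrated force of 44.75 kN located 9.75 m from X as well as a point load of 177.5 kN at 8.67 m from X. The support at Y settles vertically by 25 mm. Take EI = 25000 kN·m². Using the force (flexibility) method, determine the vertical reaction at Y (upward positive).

Remove the prop at Y; the released (primary) structure is a cantilever built in at X.
Free-end deflection of the primary structure under the applied loading (downward +):
  point load 44.75 at a = 9.75: Pa²(3L − a)/(6EI) = 20738/EI
  point load 177.5 at a = 8.67: Pa²(3L − a)/(6EI) = 67446/EI
  δ_0 = 88185/EI
Flexibility coefficient — unit upward force at Y: δ_{YY} = L³/(3EI) = 732.3/EI.
With EI = 25000 kN·m²: δ_0 = 3.5274 m and δ_{YY} = 0.029293 m/kN.
Compatibility — the beam at Y must follow the support down by 0.025 m: δ_0 − R_Y·δ_{YY} = 0.025, so R_Y = (3.5274 − 0.025)/0.029293 = 119.6 kN.

R_Y = 119.6 kN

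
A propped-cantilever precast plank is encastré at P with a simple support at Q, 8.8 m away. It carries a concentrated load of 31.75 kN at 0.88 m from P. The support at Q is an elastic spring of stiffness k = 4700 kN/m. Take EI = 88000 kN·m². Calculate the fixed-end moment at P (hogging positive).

Remove the prop at Q; the released (primary) structure is a cantilever built in at P.
Primary-structure tip deflection at Q by superposition:
  point load 31.75 at a = 0.88: Pa²(3L − a)/(6EI) = 104.6/EI
Tip deflection under a unit load at Q: L³/(3EI) = 227.2/EI.
With EI = 88000 kN·m²: δ_0 = 0.001188 m and δ_{QQ} = 0.002581 m/kN.
Compatibility — the spring shortens by R_Q/k under the reaction it provides: δ_0 − R_Q·δ_{QQ} = R_Q/k. With 1/k = 0.000213 m/kN, R_Q = δ_0 / (δ_{QQ} + 1/k) = 0.001188 / (0.002581 + 0.000213) = 0.4253 kN.
Moment equilibrium about P: M_P = Σ(load moments about P) − R_Q·L = 27.94 − 0.4253×8.8 = 24.2 kN·m.

M_P = 24.2 kN·m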